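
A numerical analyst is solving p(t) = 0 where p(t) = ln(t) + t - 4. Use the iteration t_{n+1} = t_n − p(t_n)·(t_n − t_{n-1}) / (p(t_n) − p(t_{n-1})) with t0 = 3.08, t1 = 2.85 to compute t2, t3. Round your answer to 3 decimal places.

2.927, 2.926

p(3.08) = 0.20493, p(2.85) = -0.10268
t2 = 2.85000 − (-0.10268)·(2.85000 − 3.08000) / (-0.10268 − 0.20493) = 2.85000 − (0.02362)/(-0.30761) = 2.92677
p(2.92677) = 0.00068
t3 = 2.92677 − 0.00068·(2.92677 − 2.85000) / (0.00068 − (-0.10268)) = 2.92677 − (0.00005)/(0.10336) = 2.92627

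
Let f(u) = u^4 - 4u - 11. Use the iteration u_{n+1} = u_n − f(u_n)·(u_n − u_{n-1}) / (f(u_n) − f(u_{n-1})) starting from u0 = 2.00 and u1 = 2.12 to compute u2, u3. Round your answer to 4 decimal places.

f(2.00) = -3.000000, f(2.12) = 0.719631
u2 = 2.120000 − 0.719631·(2.120000 − 2.000000) / (0.719631 − (-3.000000)) = 2.120000 − (0.086356)/(3.719631) = 2.096784
f(2.096784) = -0.057903
u3 = 2.096784 − (-0.057903)·(2.096784 − 2.120000) / (-0.057903 − 0.719631) = 2.096784 − (0.001344)/(-0.777535) = 2.098513

2.0968, 2.0985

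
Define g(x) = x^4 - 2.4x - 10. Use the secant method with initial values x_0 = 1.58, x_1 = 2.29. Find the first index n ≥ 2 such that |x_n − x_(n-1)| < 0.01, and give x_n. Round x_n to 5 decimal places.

n = 5, x_n = 1.95800

g(1.58) = -7.5599870, g(2.29) = 12.0045848
x_2 = 2.2900000 − 12.0045848·(0.7100000)/(19.5645719) = 1.8543526;  |Δ| = 0.4356474
g(1.8543526) = -2.6263146
x_3 = 1.8543526 − (-2.6263146)·(-0.4356474)/(-14.6308994) = 1.9325533;  |Δ| = 0.0782007
g(1.9325533) = -0.6896782
x_4 = 1.9325533 − (-0.6896782)·(0.0782007)/(1.9366365) = 1.9604023;  |Δ| = 0.0278490
g(1.9604023) = 0.0650453
x_5 = 1.9604023 − 0.0650453·(0.0278490)/(0.7547235) = 1.9580022;  |Δ| = 0.0024001
|x_5 − x_4| = 0.0024001 < 0.01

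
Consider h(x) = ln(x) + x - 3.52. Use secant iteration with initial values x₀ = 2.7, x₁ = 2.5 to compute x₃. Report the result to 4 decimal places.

2.5744

h(2.7) = 0.173252, h(2.5) = -0.103709
x₂ = 2.500000 − (-0.103709)·(2.500000 − 2.700000) / (-0.103709 − 0.173252) = 2.500000 − (0.020742)/(-0.276961) = 2.574891
h(2.574891) = 0.000698
x₃ = 2.574891 − 0.000698·(2.574891 − 2.500000) / (0.000698 − (-0.103709)) = 2.574891 − (0.000052)/(0.104407) = 2.574390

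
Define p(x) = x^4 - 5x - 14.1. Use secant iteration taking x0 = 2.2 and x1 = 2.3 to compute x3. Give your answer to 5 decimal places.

p(2.2) = -1.6744000, p(2.3) = 2.3841000
x2 = 2.3000000 − 2.3841000·(2.3000000 − 2.2000000) / (2.3841000 − (-1.6744000)) = 2.3000000 − (0.2384100)/(4.0585000) = 2.2412566
p(2.2412566) = -0.0734310
x3 = 2.2412566 − (-0.0734310)·(2.2412566 − 2.3000000) / (-0.0734310 − 2.3841000) = 2.2412566 − (0.0043136)/(-2.4575310) = 2.2430119

2.24301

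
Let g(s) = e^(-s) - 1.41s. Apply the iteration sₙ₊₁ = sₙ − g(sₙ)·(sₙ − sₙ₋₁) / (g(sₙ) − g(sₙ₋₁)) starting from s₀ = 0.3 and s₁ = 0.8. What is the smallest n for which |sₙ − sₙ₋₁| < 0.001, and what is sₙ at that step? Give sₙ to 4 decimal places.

g(0.3) = 0.317818, g(0.8) = -0.678671
s₂ = 0.800000 − (-0.678671)·(0.500000)/(-0.996489) = 0.459469;  |Δ| = 0.340531
g(0.459469) = -0.016232
s₃ = 0.459469 − (-0.016232)·(-0.340531)/(0.662439) = 0.451125;  |Δ| = 0.008344
g(0.451125) = 0.000826
s₄ = 0.451125 − 0.000826·(-0.008344)/(0.017058) = 0.451529;  |Δ| = 0.000404
|s₄ − s₃| = 0.000404 < 0.001

n = 4, sₙ = 0.4515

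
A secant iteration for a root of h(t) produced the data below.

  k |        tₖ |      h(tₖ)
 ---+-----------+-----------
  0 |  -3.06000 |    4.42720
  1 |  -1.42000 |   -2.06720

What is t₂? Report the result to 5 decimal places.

-1.94202

t₂ = -1.42000 − (-2.06720)·(-1.42000 − (-3.06000)) / (-2.06720 − 4.42720)
   = -1.42000 − (-3.3902080)/(-6.4944000) = -1.9420202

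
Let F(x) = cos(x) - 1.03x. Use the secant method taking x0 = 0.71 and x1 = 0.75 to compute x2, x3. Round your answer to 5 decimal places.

0.72595, 0.72603

F(0.71) = 0.0270619, F(0.75) = -0.0408111
x2 = 0.7500000 − (-0.0408111)·(0.7500000 − 0.7100000) / (-0.0408111 − 0.0270619) = 0.7500000 − (-0.0016324)/(-0.0678730) = 0.7259485
F(0.7259485) = 0.0001431
x3 = 0.7259485 − 0.0001431·(0.7259485 − 0.7500000) / (0.0001431 − (-0.0408111)) = 0.7259485 − (-0.0000034)/(0.0409542) = 0.7260326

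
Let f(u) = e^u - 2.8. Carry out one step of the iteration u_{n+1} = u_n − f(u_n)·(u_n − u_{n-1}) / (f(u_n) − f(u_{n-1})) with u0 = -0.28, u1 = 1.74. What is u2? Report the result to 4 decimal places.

f(-0.28) = -2.044216, f(1.74) = 2.897343
u2 = 1.740000 − 2.897343·(1.740000 − (-0.280000)) / (2.897343 − (-2.044216)) = 1.740000 − (5.852634)/(4.941560) = 0.555630

0.5556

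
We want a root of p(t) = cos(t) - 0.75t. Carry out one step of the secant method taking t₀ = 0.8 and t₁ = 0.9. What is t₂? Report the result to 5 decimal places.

p(0.8) = 0.0967067, p(0.9) = -0.0533900
t₂ = 0.9000000 − (-0.0533900)·(0.9000000 − 0.8000000) / (-0.0533900 − 0.0967067) = 0.9000000 − (-0.0053390)/(-0.1500967) = 0.8644296

0.86443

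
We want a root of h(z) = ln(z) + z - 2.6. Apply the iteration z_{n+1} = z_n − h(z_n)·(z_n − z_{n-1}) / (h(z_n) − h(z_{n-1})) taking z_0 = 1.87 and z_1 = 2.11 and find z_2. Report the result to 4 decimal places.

1.9392

h(1.87) = -0.104062, h(2.11) = 0.256688
z_2 = 2.110000 − 0.256688·(2.110000 − 1.870000) / (0.256688 − (-0.104062)) = 2.110000 − (0.061605)/(0.360750) = 1.939230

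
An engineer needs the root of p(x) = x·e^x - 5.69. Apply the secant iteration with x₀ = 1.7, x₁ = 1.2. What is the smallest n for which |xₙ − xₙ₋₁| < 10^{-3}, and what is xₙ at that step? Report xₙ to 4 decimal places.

n = 5, xₙ = 1.4013

p(1.7) = 3.615711, p(1.2) = -1.705860
x₂ = 1.200000 − (-1.705860)·(-0.500000)/(-5.321570) = 1.360278;  |Δ| = 0.160278
p(1.360278) = -0.388622
x₃ = 1.360278 − (-0.388622)·(0.160278)/(1.317238) = 1.407564;  |Δ| = 0.047286
p(1.407564) = 0.061295
x₄ = 1.407564 − 0.061295·(0.047286)/(0.449917) = 1.401122;  |Δ| = 0.006442
p(1.401122) = -0.001790
x₅ = 1.401122 − (-0.001790)·(-0.006442)/(-0.063085) = 1.401305;  |Δ| = 0.000183
|x₅ − x₄| = 0.000183 < 10^{-3}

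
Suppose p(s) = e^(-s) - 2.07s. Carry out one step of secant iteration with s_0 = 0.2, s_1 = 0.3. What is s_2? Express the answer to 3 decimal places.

p(0.2) = 0.40473, p(0.3) = 0.11982
s_2 = 0.30000 − 0.11982·(0.30000 − 0.20000) / (0.11982 − 0.40473) = 0.30000 − (0.01198)/(-0.28491) = 0.34205

0.342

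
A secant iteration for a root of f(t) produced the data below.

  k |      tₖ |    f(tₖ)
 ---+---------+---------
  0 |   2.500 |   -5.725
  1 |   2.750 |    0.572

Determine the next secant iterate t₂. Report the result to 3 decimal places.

2.727

t₂ = 2.750 − 0.572·(2.750 − 2.500) / (0.572 − (-5.725))
   = 2.750 − (0.14300)/(6.29700) = 2.72729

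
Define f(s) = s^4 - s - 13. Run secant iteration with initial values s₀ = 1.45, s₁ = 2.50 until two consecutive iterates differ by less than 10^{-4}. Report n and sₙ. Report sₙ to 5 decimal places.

f(1.45) = -10.0294938, f(2.50) = 23.5625000
s₂ = 2.5000000 − 23.5625000·(1.0500000)/(33.5919938) = 1.7634964;  |Δ| = 0.7365036
f(1.7634964) = -5.0918972
s₃ = 1.7634964 − (-5.0918972)·(-0.7365036)/(-28.6543972) = 1.8943734;  |Δ| = 0.1308770
f(1.8943734) = -2.0159617
s₄ = 1.8943734 − (-2.0159617)·(0.1308770)/(3.0759355) = 1.9801498;  |Δ| = 0.0857765
f(1.9801498) = 0.3940395
s₅ = 1.9801498 − 0.3940395·(0.0857765)/(2.4100012) = 1.9661252;  |Δ| = 0.0140246
f(1.9661252) = -0.0228873
s₆ = 1.9661252 − (-0.0228873)·(-0.0140246)/(-0.4169268) = 1.9668951;  |Δ| = 0.0007699
f(1.9668951) = -0.0002379
s₇ = 1.9668951 − (-0.0002379)·(0.0007699)/(0.0226495) = 1.9669032;  |Δ| = 0.0000081
|s₇ − s₆| = 0.0000081 < 10^{-4}

n = 7, sₙ = 1.96690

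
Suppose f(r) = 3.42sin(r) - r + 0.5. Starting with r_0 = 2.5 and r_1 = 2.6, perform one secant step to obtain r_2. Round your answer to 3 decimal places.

f(2.5) = 0.04677, f(2.6) = -0.33699
r_2 = 2.60000 − (-0.33699)·(2.60000 − 2.50000) / (-0.33699 − 0.04677) = 2.60000 − (-0.03370)/(-0.38376) = 2.51219

2.512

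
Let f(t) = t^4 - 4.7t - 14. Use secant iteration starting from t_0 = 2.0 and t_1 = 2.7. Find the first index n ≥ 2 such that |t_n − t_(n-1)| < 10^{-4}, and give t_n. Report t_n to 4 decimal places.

n = 6, t_n = 2.2237

f(2.0) = -7.400000, f(2.7) = 26.454100
t_2 = 2.700000 − 26.454100·(0.700000)/(33.854100) = 2.153010;  |Δ| = 0.546990
f(2.153010) = -2.631748
t_3 = 2.153010 − (-2.631748)·(-0.546990)/(-29.085848) = 2.202502;  |Δ| = 0.049493
f(2.202502) = -0.819399
t_4 = 2.202502 − (-0.819399)·(0.049493)/(1.812349) = 2.224879;  |Δ| = 0.022377
f(2.224879) = 0.046427
t_5 = 2.224879 − 0.046427·(0.022377)/(0.865826) = 2.223679;  |Δ| = 0.001200
f(2.223679) = -0.000749
t_6 = 2.223679 − (-0.000749)·(-0.001200)/(-0.047177) = 2.223698;  |Δ| = 0.000019
|t_6 − t_5| = 0.000019 < 10^{-4}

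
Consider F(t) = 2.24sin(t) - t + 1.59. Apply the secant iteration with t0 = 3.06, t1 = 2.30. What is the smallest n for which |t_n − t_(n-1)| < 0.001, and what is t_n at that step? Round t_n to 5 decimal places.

n = 5, t_n = 2.64911

F(3.06) = -1.2874352, F(2.30) = 0.9603797
t2 = 2.3000000 − 0.9603797·(-0.7600000)/(2.2478149) = 2.6247103;  |Δ| = 0.3247103
F(2.6247103) = 0.0722355
t3 = 2.6247103 − 0.0722355·(0.3247103)/(-0.8881442) = 2.6511199;  |Δ| = 0.0264097
F(2.6511199) = -0.0059838
t4 = 2.6511199 − (-0.0059838)·(0.0264097)/(-0.0782193) = 2.6490996;  |Δ| = 0.0020203
F(2.6490996) = 0.0000265
t5 = 2.6490996 − 0.0000265·(-0.0020203)/(0.0060102) = 2.6491085;  |Δ| = 0.0000089
|t5 − t4| = 0.0000089 < 0.001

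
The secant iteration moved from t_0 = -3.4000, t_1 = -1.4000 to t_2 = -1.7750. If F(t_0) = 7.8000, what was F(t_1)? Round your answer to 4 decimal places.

-1.8000

The secant line through (-3.4000, 7.8000) and (-1.4000, F(t_1)) crosses zero at t_2 = -1.7750.
So (-3.4000, 7.8000), (-1.4000, F(t_1)), (-1.7750, 0) are collinear:
F(t_1) = 7.8000 · (-1.4000 − (-1.7750)) / (-3.4000 − (-1.7750)) = 7.8000 · (0.375000)/(-1.625000) = -1.800000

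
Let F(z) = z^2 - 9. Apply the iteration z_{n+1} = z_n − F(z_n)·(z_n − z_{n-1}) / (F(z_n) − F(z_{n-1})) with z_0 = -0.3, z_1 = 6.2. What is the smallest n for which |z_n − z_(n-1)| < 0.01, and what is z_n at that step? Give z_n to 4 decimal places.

F(-0.3) = -8.910000, F(6.2) = 29.440000
z_2 = 6.200000 − 29.440000·(6.500000)/(38.350000) = 1.210169;  |Δ| = 4.989831
F(1.210169) = -7.535490
z_3 = 1.210169 − (-7.535490)·(-4.989831)/(-36.975490) = 2.227081;  |Δ| = 1.016912
F(2.227081) = -4.040108
z_4 = 2.227081 − (-4.040108)·(1.016912)/(3.495381) = 3.402471;  |Δ| = 1.175389
F(3.402471) = 2.576808
z_5 = 3.402471 − 2.576808·(1.175389)/(6.616916) = 2.944742;  |Δ| = 0.457729
F(2.944742) = -0.328494
z_6 = 2.944742 − (-0.328494)·(-0.457729)/(-2.905302) = 2.996496;  |Δ| = 0.051754
F(2.996496) = -0.021011
z_7 = 2.996496 − (-0.021011)·(0.051754)/(0.307483) = 3.000033;  |Δ| = 0.003536
|z_7 − z_6| = 0.003536 < 0.01

n = 7, z_n = 3.0000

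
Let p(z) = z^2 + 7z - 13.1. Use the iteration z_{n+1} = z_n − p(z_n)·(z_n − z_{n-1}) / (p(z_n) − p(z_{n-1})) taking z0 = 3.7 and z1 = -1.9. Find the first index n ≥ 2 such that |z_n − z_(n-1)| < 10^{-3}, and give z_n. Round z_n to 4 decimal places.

n = 7, z_n = 1.5349

p(3.7) = 26.490000, p(-1.9) = -22.790000
z2 = -1.900000 − (-22.790000)·(-5.600000)/(-49.280000) = 0.689773;  |Δ| = 2.589773
p(0.689773) = -7.795804
z3 = 0.689773 − (-7.795804)·(2.589773)/(14.994196) = 2.036251;  |Δ| = 1.346478
p(2.036251) = 5.300078
z4 = 2.036251 − 5.300078·(1.346478)/(13.095882) = 1.491313;  |Δ| = 0.544938
p(1.491313) = -0.436790
z5 = 1.491313 − (-0.436790)·(-0.544938)/(-5.736867) = 1.532804;  |Δ| = 0.041490
p(1.532804) = -0.020888
z6 = 1.532804 − (-0.020888)·(0.041490)/(0.415902) = 1.534887;  |Δ| = 0.002084
p(1.534887) = 0.000091
z7 = 1.534887 − 0.000091·(0.002084)/(0.020979) = 1.534878;  |Δ| = 0.000009
|z7 − z6| = 0.000009 < 10^{-3}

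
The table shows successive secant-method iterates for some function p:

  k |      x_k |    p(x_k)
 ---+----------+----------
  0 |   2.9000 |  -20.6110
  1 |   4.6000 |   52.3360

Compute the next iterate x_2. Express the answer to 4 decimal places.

3.3803

x_2 = 4.6000 − 52.3360·(4.6000 − 2.9000) / (52.3360 − (-20.6110))
   = 4.6000 − (88.971200)/(72.947000) = 3.380331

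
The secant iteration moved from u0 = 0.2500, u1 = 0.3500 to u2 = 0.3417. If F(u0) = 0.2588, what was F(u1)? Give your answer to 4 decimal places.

The secant line through (0.2500, 0.2588) and (0.3500, F(u1)) crosses zero at u2 = 0.3417.
So (0.2500, 0.2588), (0.3500, F(u1)), (0.3417, 0) are collinear:
F(u1) = 0.2588 · (0.3500 − 0.3417) / (0.2500 − 0.3417) = 0.2588 · (0.008300)/(-0.091700) = -0.023425

-0.0234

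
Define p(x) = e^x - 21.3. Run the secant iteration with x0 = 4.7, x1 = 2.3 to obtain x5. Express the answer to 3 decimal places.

3.052

p(4.7) = 88.64717, p(2.3) = -11.32582
x2 = 2.30000 − (-11.32582)·(2.30000 − 4.70000) / (-11.32582 − 88.64717) = 2.30000 − (27.18196)/(-99.97299) = 2.57189
p(2.57189) = -8.20942
x3 = 2.57189 − (-8.20942)·(2.57189 − 2.30000) / (-8.20942 − (-11.32582)) = 2.57189 − (-2.23208)/(3.11640) = 3.28813
p(3.28813) = 5.49274
x4 = 3.28813 − 5.49274·(3.28813 − 2.57189) / (5.49274 − (-8.20942)) = 3.28813 − (3.93411)/(13.70216) = 3.00101
p(3.00101) = -1.19407
x5 = 3.00101 − (-1.19407)·(3.00101 − 3.28813) / (-1.19407 − 5.49274) = 3.00101 − (0.34284)/(-6.68681) = 3.05229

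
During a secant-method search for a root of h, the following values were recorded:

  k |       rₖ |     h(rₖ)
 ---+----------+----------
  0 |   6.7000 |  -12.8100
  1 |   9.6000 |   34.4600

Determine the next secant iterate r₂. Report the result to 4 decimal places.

7.4859

r₂ = 9.6000 − 34.4600·(9.6000 − 6.7000) / (34.4600 − (-12.8100))
   = 9.6000 − (99.934000)/(47.270000) = 7.485890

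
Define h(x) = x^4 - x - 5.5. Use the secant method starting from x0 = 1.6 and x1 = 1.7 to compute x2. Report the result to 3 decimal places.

h(1.6) = -0.54640, h(1.7) = 1.15210
x2 = 1.70000 − 1.15210·(1.70000 − 1.60000) / (1.15210 − (-0.54640)) = 1.70000 − (0.11521)/(1.69850) = 1.63217

1.632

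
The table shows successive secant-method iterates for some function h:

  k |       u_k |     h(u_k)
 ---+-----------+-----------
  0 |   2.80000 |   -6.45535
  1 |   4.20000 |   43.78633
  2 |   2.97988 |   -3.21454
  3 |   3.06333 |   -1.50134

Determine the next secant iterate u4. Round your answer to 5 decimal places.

3.13646

u4 = 3.06333 − (-1.50134)·(3.06333 − 2.97988) / (-1.50134 − (-3.21454))
   = 3.06333 − (-0.1252868)/(1.7132000) = 3.1364603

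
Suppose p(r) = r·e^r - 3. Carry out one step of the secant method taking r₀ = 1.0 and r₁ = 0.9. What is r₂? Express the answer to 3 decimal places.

p(1.0) = -0.28172, p(0.9) = -0.78636
r₂ = 0.90000 − (-0.78636)·(0.90000 − 1.00000) / (-0.78636 − (-0.28172)) = 0.90000 − (0.07864)/(-0.50464) = 1.05583

1.056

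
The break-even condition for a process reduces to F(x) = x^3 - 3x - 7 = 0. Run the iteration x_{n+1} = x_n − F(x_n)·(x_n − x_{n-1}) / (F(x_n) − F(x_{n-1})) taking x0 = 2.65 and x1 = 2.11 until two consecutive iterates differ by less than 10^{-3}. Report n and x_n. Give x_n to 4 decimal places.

n = 5, x_n = 2.4260

F(2.65) = 3.659625, F(2.11) = -3.936069
x2 = 2.110000 − (-3.936069)·(-0.540000)/(-7.595694) = 2.389827;  |Δ| = 0.279827
F(2.389827) = -0.520532
x3 = 2.389827 − (-0.520532)·(0.279827)/(3.415537) = 2.432473;  |Δ| = 0.042646
F(2.432473) = 0.095334
x4 = 2.432473 − 0.095334·(0.042646)/(0.615866) = 2.425871;  |Δ| = 0.006601
F(2.425871) = -0.001725
x5 = 2.425871 − (-0.001725)·(-0.006601)/(-0.097059) = 2.425988;  |Δ| = 0.000117
|x5 − x4| = 0.000117 < 10^{-3}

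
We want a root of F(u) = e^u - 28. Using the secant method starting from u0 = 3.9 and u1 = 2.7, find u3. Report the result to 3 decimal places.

F(3.9) = 21.40245, F(2.7) = -13.12027
u2 = 2.70000 − (-13.12027)·(2.70000 − 3.90000) / (-13.12027 − 21.40245) = 2.70000 − (15.74432)/(-34.52272) = 3.15606
F(3.15606) = -4.52216
u3 = 3.15606 − (-4.52216)·(3.15606 − 2.70000) / (-4.52216 − (-13.12027)) = 3.15606 − (-2.06236)/(8.59810) = 3.39592

3.396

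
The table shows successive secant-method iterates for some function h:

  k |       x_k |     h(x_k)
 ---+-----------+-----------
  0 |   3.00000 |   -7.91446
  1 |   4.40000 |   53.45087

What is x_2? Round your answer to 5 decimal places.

3.18056

x_2 = 4.40000 − 53.45087·(4.40000 − 3.00000) / (53.45087 − (-7.91446))
   = 4.40000 − (74.8312180)/(61.3653300) = 3.1805620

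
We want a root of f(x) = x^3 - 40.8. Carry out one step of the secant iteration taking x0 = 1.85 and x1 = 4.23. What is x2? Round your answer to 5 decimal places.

3.03282

f(1.85) = -34.4683750, f(4.23) = 34.8869670
x2 = 4.2300000 − 34.8869670·(4.2300000 − 1.8500000) / (34.8869670 − (-34.4683750)) = 4.2300000 − (83.0309815)/(69.3553420) = 3.0328178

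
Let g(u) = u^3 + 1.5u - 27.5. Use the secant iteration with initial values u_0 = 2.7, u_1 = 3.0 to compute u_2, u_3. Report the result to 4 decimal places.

2.8455, 2.8526

g(2.7) = -3.767000, g(3.0) = 4.000000
u_2 = 3.000000 − 4.000000·(3.000000 − 2.700000) / (4.000000 − (-3.767000)) = 3.000000 − (1.200000)/(7.767000) = 2.845500
g(2.845500) = -0.192101
u_3 = 2.845500 − (-0.192101)·(2.845500 − 3.000000) / (-0.192101 − 4.000000) = 2.845500 − (0.029680)/(-4.192101) = 2.852580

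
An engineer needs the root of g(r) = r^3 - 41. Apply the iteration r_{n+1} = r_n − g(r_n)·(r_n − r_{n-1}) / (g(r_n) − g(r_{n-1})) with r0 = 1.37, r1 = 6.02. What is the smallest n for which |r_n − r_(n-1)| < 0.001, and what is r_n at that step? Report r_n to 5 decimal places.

g(1.37) = -38.4286470, g(6.02) = 177.1672080
r2 = 6.0200000 − 177.1672080·(4.6500000)/(215.5958550) = 2.1988342;  |Δ| = 3.8211658
g(2.1988342) = -30.3689191
r3 = 2.1988342 − (-30.3689191)·(-3.8211658)/(-207.5361271) = 2.7579883;  |Δ| = 0.5591541
g(2.7579883) = -20.0213645
r4 = 2.7579883 − (-20.0213645)·(0.5591541)/(10.3475546) = 3.8398891;  |Δ| = 1.0819008
g(3.8398891) = 15.6181982
r5 = 3.8398891 − 15.6181982·(1.0819008)/(35.6395627) = 3.3657716;  |Δ| = 0.4741175
g(3.3657716) = -2.8711323
r6 = 3.3657716 − (-2.8711323)·(-0.4741175)/(-18.4893305) = 3.4393953;  |Δ| = 0.0736238
g(3.4393953) = -0.3138786
r7 = 3.4393953 − (-0.3138786)·(0.0736238)/(2.5572536) = 3.4484319;  |Δ| = 0.0090366
g(3.4484319) = 0.0076591
r8 = 3.4484319 − 0.0076591·(0.0090366)/(0.3215378) = 3.4482167;  |Δ| = 0.0002153
|r8 − r7| = 0.0002153 < 0.001

n = 8, r_n = 3.44822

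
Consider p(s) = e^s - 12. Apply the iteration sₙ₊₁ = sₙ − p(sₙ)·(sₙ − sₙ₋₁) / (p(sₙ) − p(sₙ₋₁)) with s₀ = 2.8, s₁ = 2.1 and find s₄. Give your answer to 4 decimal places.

p(2.8) = 4.444647, p(2.1) = -3.833830
s₂ = 2.100000 − (-3.833830)·(2.100000 − 2.800000) / (-3.833830 − 4.444647) = 2.100000 − (2.683681)/(-8.278477) = 2.424176
p(2.424176) = -0.707083
s₃ = 2.424176 − (-0.707083)·(2.424176 − 2.100000) / (-0.707083 − (-3.833830)) = 2.424176 − (-0.229219)/(3.126747) = 2.497485
p(2.497485) = 0.151892
s₄ = 2.497485 − 0.151892·(2.497485 − 2.424176) / (0.151892 − (-0.707083)) = 2.497485 − (0.011135)/(0.858975) = 2.484522

2.4845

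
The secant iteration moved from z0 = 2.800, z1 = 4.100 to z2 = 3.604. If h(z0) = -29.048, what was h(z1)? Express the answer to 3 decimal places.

17.920

The secant line through (2.800, -29.048) and (4.100, h(z1)) crosses zero at z2 = 3.604.
So (2.800, -29.048), (4.100, h(z1)), (3.604, 0) are collinear:
h(z1) = -29.048 · (4.100 − 3.604) / (2.800 − 3.604) = -29.048 · (0.49600)/(-0.80400) = 17.92016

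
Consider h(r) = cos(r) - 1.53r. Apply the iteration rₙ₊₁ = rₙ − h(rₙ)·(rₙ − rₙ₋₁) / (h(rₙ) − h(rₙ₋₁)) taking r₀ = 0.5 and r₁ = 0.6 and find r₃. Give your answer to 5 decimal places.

0.55536

h(0.5) = 0.1125826, h(0.6) = -0.0926644
r₂ = 0.6000000 − (-0.0926644)·(0.6000000 − 0.5000000) / (-0.0926644 − 0.1125826) = 0.6000000 − (-0.0092664)/(-0.2052469) = 0.5548522
h(0.5548522) = 0.0010544
r₃ = 0.5548522 − 0.0010544·(0.5548522 − 0.6000000) / (0.0010544 − (-0.0926644)) = 0.5548522 − (-0.0000476)/(0.0937187) = 0.5553602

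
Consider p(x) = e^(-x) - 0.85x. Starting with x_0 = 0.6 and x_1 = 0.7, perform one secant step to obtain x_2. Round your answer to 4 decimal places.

p(0.6) = 0.038812, p(0.7) = -0.098415
x_2 = 0.700000 − (-0.098415)·(0.700000 − 0.600000) / (-0.098415 − 0.038812) = 0.700000 − (-0.009841)/(-0.137226) = 0.628283

0.6283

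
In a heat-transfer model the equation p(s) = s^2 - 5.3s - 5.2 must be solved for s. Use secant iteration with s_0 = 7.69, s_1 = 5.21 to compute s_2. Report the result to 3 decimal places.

5.956

p(7.69) = 13.17910, p(5.21) = -5.66890
s_2 = 5.21000 − (-5.66890)·(5.21000 − 7.69000) / (-5.66890 − 13.17910) = 5.21000 − (14.05887)/(-18.84800) = 5.95591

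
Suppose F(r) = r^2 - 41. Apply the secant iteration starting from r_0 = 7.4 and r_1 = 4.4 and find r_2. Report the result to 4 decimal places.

6.2339

F(7.4) = 13.760000, F(4.4) = -21.640000
r_2 = 4.400000 − (-21.640000)·(4.400000 − 7.400000) / (-21.640000 − 13.760000) = 4.400000 − (64.920000)/(-35.400000) = 6.233898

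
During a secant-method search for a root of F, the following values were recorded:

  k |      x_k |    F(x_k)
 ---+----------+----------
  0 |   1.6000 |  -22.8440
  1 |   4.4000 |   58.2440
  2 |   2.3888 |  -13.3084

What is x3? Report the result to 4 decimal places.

x3 = 2.3888 − (-13.3084)·(2.3888 − 4.4000) / (-13.3084 − 58.2440)
   = 2.3888 − (26.765854)/(-71.552400) = 2.762873

2.7629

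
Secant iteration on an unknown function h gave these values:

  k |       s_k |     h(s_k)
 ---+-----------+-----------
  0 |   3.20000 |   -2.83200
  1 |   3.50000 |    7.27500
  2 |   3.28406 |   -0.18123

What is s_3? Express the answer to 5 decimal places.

s_3 = 3.28406 − (-0.18123)·(3.28406 − 3.50000) / (-0.18123 − 7.27500)
   = 3.28406 − (0.0391348)/(-7.4562300) = 3.2893086

3.28931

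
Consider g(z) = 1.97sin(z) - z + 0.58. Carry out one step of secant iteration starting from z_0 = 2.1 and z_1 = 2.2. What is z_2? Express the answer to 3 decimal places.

g(2.1) = 0.18052, g(2.2) = -0.02726
z_2 = 2.20000 − (-0.02726)·(2.20000 − 2.10000) / (-0.02726 − 0.18052) = 2.20000 − (-0.00273)/(-0.20778) = 2.18688

2.187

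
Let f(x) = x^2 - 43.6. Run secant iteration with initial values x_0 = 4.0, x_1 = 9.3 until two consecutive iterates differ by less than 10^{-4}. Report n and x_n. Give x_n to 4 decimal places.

n = 6, x_n = 6.6030

f(4.0) = -27.600000, f(9.3) = 42.890000
x_2 = 9.300000 − 42.890000·(5.300000)/(70.490000) = 6.075188;  |Δ| = 3.224812
f(6.075188) = -6.692091
x_3 = 6.075188 − (-6.692091)·(-3.224812)/(-49.582091) = 6.510441;  |Δ| = 0.435253
f(6.510441) = -1.214163
x_4 = 6.510441 − (-1.214163)·(0.435253)/(5.477928) = 6.606913;  |Δ| = 0.096472
f(6.606913) = 0.051297
x_5 = 6.606913 − 0.051297·(0.096472)/(1.265460) = 6.603002;  |Δ| = 0.003911
f(6.603002) = -0.000362
x_6 = 6.603002 − (-0.000362)·(-0.003911)/(-0.051659) = 6.603030;  |Δ| = 0.000027
|x_6 − x_5| = 0.000027 < 10^{-4}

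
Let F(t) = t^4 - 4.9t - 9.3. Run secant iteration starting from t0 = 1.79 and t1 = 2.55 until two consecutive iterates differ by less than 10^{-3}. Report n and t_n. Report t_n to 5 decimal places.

F(1.79) = -7.8047432, F(2.55) = 20.4875062
t2 = 2.5500000 − 20.4875062·(0.7600000)/(28.2922494) = 1.9996548;  |Δ| = 0.5503452
F(1.9996548) = -3.1093531
t3 = 1.9996548 − (-3.1093531)·(-0.5503452)/(-23.5968593) = 2.0721736;  |Δ| = 0.0725189
F(2.0721736) = -1.0160429
t4 = 2.0721736 − (-1.0160429)·(0.0725189)/(2.0933102) = 2.1073726;  |Δ| = 0.0351989
F(2.1073726) = 0.0965255
t5 = 2.1073726 − 0.0965255·(0.0351989)/(1.1125683) = 2.1043187;  |Δ| = 0.0030538
F(2.1043187) = -0.0025842
t6 = 2.1043187 − (-0.0025842)·(-0.0030538)/(-0.0991097) = 2.1043984;  |Δ| = 0.0000796
|t6 − t5| = 0.0000796 < 10^{-3}

n = 6, t_n = 2.10440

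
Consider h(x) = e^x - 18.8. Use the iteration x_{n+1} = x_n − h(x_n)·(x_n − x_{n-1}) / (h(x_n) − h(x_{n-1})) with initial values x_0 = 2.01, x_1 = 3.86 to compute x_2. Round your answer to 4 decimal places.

2.5343

h(2.01) = -11.336683, h(3.86) = 28.665351
x_2 = 3.860000 − 28.665351·(3.860000 − 2.010000) / (28.665351 − (-11.336683)) = 3.860000 − (53.030900)/(40.002034) = 2.534295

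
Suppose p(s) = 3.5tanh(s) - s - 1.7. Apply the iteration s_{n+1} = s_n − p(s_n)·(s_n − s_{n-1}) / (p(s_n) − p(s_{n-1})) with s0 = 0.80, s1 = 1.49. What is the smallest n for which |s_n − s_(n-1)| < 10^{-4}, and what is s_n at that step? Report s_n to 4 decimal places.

n = 7, s_n = 1.3947

p(0.80) = -0.175871, p(1.49) = -0.028363
s2 = 1.490000 − (-0.028363)·(0.690000)/(0.147508) = 1.622676;  |Δ| = 0.132676
p(1.622676) = -0.085136
s3 = 1.622676 − (-0.085136)·(0.132676)/(-0.056772) = 1.423715;  |Δ| = 0.198961
p(1.423715) = -0.007415
s4 = 1.423715 − (-0.007415)·(-0.198961)/(0.077721) = 1.404733;  |Δ| = 0.018983
p(1.404733) = -0.002436
s5 = 1.404733 − (-0.002436)·(-0.018983)/(0.004979) = 1.395443;  |Δ| = 0.009289
p(1.395443) = -0.000174
s6 = 1.395443 − (-0.000174)·(-0.009289)/(0.002263) = 1.394730;  |Δ| = 0.000713
p(1.394730) = -0.000005
s7 = 1.394730 − (-0.000005)·(-0.000713)/(0.000169) = 1.394710;  |Δ| = 0.000020
|s7 − s6| = 0.000020 < 10^{-4}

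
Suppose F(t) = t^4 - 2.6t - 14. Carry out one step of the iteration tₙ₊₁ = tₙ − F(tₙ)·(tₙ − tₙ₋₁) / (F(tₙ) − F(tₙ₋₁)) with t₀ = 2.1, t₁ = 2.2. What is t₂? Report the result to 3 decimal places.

2.100

F(2.1) = -0.01190, F(2.2) = 3.70560
t₂ = 2.20000 − 3.70560·(2.20000 − 2.10000) / (3.70560 − (-0.01190)) = 2.20000 − (0.37056)/(3.71750) = 2.10032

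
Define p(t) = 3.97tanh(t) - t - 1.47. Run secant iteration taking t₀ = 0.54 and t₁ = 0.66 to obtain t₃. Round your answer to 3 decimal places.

0.567

p(0.54) = -0.05284, p(0.66) = 0.16610
t₂ = 0.66000 − 0.16610·(0.66000 − 0.54000) / (0.16610 − (-0.05284)) = 0.66000 − (0.01993)/(0.21894) = 0.56896
p(0.56896) = 0.00398
t₃ = 0.56896 − 0.00398·(0.56896 − 0.66000) / (0.00398 − 0.16610) = 0.56896 − (-0.00036)/(-0.16212) = 0.56672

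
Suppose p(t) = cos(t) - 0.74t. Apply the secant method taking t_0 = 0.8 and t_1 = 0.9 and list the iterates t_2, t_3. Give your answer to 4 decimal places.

0.8702, 0.8707

p(0.8) = 0.104707, p(0.9) = -0.044390
t_2 = 0.900000 − (-0.044390)·(0.900000 − 0.800000) / (-0.044390 − 0.104707) = 0.900000 − (-0.004439)/(-0.149097) = 0.870227
p(0.870227) = 0.000685
t_3 = 0.870227 − 0.000685·(0.870227 − 0.900000) / (0.000685 − (-0.044390)) = 0.870227 − (-0.000020)/(0.045075) = 0.870679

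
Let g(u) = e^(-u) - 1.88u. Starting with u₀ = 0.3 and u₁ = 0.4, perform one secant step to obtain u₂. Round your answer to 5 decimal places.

0.36840

g(0.3) = 0.1768182, g(0.4) = -0.0816800
u₂ = 0.4000000 − (-0.0816800)·(0.4000000 − 0.3000000) / (-0.0816800 − 0.1768182) = 0.4000000 − (-0.0081680)/(-0.2584982) = 0.3684021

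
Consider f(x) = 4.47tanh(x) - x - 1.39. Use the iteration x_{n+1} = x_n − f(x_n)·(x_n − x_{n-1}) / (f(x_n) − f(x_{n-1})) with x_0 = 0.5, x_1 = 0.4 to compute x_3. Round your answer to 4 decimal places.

f(0.5) = 0.175664, f(0.4) = -0.091628
x_2 = 0.400000 − (-0.091628)·(0.400000 − 0.500000) / (-0.091628 − 0.175664) = 0.400000 − (0.009163)/(-0.267292) = 0.434280
f(0.434280) = 0.003468
x_3 = 0.434280 − 0.003468·(0.434280 − 0.400000) / (0.003468 − (-0.091628)) = 0.434280 − (0.000119)/(0.095096) = 0.433030

0.4330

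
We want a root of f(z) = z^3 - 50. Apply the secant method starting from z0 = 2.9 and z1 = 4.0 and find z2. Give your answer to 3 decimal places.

f(2.9) = -25.61100, f(4.0) = 14.00000
z2 = 4.00000 − 14.00000·(4.00000 − 2.90000) / (14.00000 − (-25.61100)) = 4.00000 − (15.40000)/(39.61100) = 3.61122

3.611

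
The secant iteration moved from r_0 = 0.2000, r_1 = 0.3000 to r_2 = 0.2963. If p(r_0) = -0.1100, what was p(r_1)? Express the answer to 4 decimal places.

The secant line through (0.2000, -0.1100) and (0.3000, p(r_1)) crosses zero at r_2 = 0.2963.
So (0.2000, -0.1100), (0.3000, p(r_1)), (0.2963, 0) are collinear:
p(r_1) = -0.1100 · (0.3000 − 0.2963) / (0.2000 − 0.2963) = -0.1100 · (0.003700)/(-0.096300) = 0.004226

0.0042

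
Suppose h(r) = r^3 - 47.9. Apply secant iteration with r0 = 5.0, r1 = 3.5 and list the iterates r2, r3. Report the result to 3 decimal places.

3.592, 3.633

h(5.0) = 77.10000, h(3.5) = -5.02500
r2 = 3.50000 − (-5.02500)·(3.50000 − 5.00000) / (-5.02500 − 77.10000) = 3.50000 − (7.53750)/(-82.12500) = 3.59178
h(3.59178) = -1.56283
r3 = 3.59178 − (-1.56283)·(3.59178 − 3.50000) / (-1.56283 − (-5.02500)) = 3.59178 − (-0.14344)/(3.46217) = 3.63321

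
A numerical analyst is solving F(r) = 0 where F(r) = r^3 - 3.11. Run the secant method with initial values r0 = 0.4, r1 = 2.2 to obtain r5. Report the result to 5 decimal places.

1.43676

F(0.4) = -3.0460000, F(2.2) = 7.5380000
r2 = 2.2000000 − 7.5380000·(2.2000000 − 0.4000000) / (7.5380000 − (-3.0460000)) = 2.2000000 − (13.5684000)/(10.5840000) = 0.9180272
F(0.9180272) = -2.3363106
r3 = 0.9180272 − (-2.3363106)·(0.9180272 − 2.2000000) / (-2.3363106 − 7.5380000) = 0.9180272 − (2.9950866)/(-9.8743106) = 1.2213483
F(1.2213483) = -1.2881249
r4 = 1.2213483 − (-1.2881249)·(1.2213483 − 0.9180272) / (-1.2881249 − (-2.3363106)) = 1.2213483 − (-0.3907155)/(1.0481856) = 1.5941024
F(1.5941024) = 0.9408728
r5 = 1.5941024 − 0.9408728·(1.5941024 − 1.2213483) / (0.9408728 − (-1.2881249)) = 1.5941024 − (0.3507142)/(2.2289978) = 1.4367607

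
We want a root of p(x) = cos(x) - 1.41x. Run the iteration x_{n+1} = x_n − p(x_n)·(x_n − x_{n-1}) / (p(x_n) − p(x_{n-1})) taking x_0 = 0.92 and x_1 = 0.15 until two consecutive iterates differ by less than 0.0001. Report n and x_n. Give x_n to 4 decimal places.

p(0.92) = -0.691380, p(0.15) = 0.777271
x_2 = 0.150000 − 0.777271·(-0.770000)/(1.468651) = 0.557516;  |Δ| = 0.407516
p(0.557516) = 0.062474
x_3 = 0.557516 − 0.062474·(0.407516)/(-0.714797) = 0.593134;  |Δ| = 0.035618
p(0.593134) = -0.007125
x_4 = 0.593134 − (-0.007125)·(0.035618)/(-0.069600) = 0.589487;  |Δ| = 0.003646
p(0.589487) = 0.000049
x_5 = 0.589487 − 0.000049·(-0.003646)/(0.007174) = 0.589512;  |Δ| = 0.000025
|x_5 − x_4| = 0.000025 < 0.0001

n = 5, x_n = 0.5895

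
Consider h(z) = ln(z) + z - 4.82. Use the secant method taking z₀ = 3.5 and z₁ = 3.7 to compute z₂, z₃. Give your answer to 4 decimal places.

3.5526, 3.5524

h(3.5) = -0.067237, h(3.7) = 0.188333
z₂ = 3.700000 − 0.188333·(3.700000 − 3.500000) / (0.188333 − (-0.067237)) = 3.700000 − (0.037667)/(0.255570) = 3.552617
h(3.552617) = 0.000302
z₃ = 3.552617 − 0.000302·(3.552617 − 3.700000) / (0.000302 − 0.188333) = 3.552617 − (-0.000045)/(-0.188031) = 3.552381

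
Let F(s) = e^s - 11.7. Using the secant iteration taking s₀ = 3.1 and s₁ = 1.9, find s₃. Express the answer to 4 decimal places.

F(3.1) = 10.497951, F(1.9) = -5.014106
s₂ = 1.900000 − (-5.014106)·(1.900000 − 3.100000) / (-5.014106 − 10.497951) = 1.900000 − (6.016927)/(-15.512057) = 2.287887
F(2.287887) = -1.845905
s₃ = 2.287887 − (-1.845905)·(2.287887 − 1.900000) / (-1.845905 − (-5.014106)) = 2.287887 − (-0.716003)/(3.168200) = 2.513884

2.5139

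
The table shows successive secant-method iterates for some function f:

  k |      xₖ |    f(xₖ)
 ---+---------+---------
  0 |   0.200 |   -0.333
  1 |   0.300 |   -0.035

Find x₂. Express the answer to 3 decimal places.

x₂ = 0.300 − (-0.035)·(0.300 − 0.200) / (-0.035 − (-0.333))
   = 0.300 − (-0.00350)/(0.29800) = 0.31174

0.312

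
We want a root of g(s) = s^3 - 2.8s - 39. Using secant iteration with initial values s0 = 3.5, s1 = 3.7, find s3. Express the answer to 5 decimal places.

3.66586

g(3.5) = -5.9250000, g(3.7) = 1.2930000
s2 = 3.7000000 − 1.2930000·(3.7000000 − 3.5000000) / (1.2930000 − (-5.9250000)) = 3.7000000 − (0.2586000)/(7.2180000) = 3.6641729
g(3.6641729) = -0.0639013
s3 = 3.6641729 − (-0.0639013)·(3.6641729 − 3.7000000) / (-0.0639013 − 1.2930000) = 3.6641729 − (0.0022894)/(-1.3569013) = 3.6658601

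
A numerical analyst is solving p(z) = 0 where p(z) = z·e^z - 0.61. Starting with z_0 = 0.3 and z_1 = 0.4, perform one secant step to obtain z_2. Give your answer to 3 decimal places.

p(0.3) = -0.20504, p(0.4) = -0.01327
z_2 = 0.40000 − (-0.01327)·(0.40000 − 0.30000) / (-0.01327 − (-0.20504)) = 0.40000 − (-0.00133)/(0.19177) = 0.40692

0.407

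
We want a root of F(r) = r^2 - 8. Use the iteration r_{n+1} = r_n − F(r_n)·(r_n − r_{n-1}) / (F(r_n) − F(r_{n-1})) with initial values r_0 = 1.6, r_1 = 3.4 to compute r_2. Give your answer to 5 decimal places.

2.68800

F(1.6) = -5.4400000, F(3.4) = 3.5600000
r_2 = 3.4000000 − 3.5600000·(3.4000000 − 1.6000000) / (3.5600000 − (-5.4400000)) = 3.4000000 − (6.4080000)/(9.0000000) = 2.6880000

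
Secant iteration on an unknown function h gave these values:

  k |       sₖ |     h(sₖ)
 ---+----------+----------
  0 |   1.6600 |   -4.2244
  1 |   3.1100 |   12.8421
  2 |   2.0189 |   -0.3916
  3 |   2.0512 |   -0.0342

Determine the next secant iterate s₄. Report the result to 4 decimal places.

2.0543

s₄ = 2.0512 − (-0.0342)·(2.0512 − 2.0189) / (-0.0342 − (-0.3916))
   = 2.0512 − (-0.001105)/(0.357400) = 2.054291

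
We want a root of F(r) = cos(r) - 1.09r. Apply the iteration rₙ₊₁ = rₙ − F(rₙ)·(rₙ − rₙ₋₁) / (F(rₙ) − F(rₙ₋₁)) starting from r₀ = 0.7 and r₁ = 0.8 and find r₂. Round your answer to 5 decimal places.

0.70104

F(0.7) = 0.0018422, F(0.8) = -0.1752933
r₂ = 0.8000000 − (-0.1752933)·(0.8000000 − 0.7000000) / (-0.1752933 − 0.0018422) = 0.8000000 − (-0.0175293)/(-0.1771355) = 0.7010400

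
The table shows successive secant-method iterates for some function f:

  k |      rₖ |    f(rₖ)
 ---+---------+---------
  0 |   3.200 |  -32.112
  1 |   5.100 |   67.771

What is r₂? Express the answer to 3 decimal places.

r₂ = 5.100 − 67.771·(5.100 − 3.200) / (67.771 − (-32.112))
   = 5.100 − (128.76490)/(99.88300) = 3.81084

3.811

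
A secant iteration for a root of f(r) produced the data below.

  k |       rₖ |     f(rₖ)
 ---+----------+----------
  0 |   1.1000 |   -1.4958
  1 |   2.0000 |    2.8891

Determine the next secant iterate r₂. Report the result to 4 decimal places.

1.4070

r₂ = 2.0000 − 2.8891·(2.0000 − 1.1000) / (2.8891 − (-1.4958))
   = 2.0000 − (2.600190)/(4.384900) = 1.407013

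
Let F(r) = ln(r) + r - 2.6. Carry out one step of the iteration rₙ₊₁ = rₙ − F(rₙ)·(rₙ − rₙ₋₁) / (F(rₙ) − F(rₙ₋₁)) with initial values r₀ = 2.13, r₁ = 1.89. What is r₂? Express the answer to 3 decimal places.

1.939

F(2.13) = 0.28612, F(1.89) = -0.07342
r₂ = 1.89000 − (-0.07342)·(1.89000 − 2.13000) / (-0.07342 − 0.28612) = 1.89000 − (0.01762)/(-0.35955) = 1.93901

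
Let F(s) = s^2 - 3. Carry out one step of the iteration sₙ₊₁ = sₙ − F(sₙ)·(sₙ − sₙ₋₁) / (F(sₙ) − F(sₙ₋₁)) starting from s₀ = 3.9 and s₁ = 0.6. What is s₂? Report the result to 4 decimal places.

F(3.9) = 12.210000, F(0.6) = -2.640000
s₂ = 0.600000 − (-2.640000)·(0.600000 − 3.900000) / (-2.640000 − 12.210000) = 0.600000 − (8.712000)/(-14.850000) = 1.186667

1.1867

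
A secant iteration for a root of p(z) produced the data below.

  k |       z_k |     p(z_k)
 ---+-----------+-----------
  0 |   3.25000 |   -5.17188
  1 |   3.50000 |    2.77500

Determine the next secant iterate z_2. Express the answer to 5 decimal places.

z_2 = 3.50000 − 2.77500·(3.50000 − 3.25000) / (2.77500 − (-5.17188))
   = 3.50000 − (0.6937500)/(7.9468800) = 3.4127016

3.41270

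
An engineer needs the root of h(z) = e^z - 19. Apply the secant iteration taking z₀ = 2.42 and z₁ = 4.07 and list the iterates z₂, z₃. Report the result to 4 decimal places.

h(2.42) = -7.754141, h(4.07) = 39.556963
z₂ = 4.070000 − 39.556963·(4.070000 − 2.420000) / (39.556963 − (-7.754141)) = 4.070000 − (65.268988)/(47.311103) = 2.690430
h(2.690430) = -4.261991
z₃ = 2.690430 − (-4.261991)·(2.690430 − 4.070000) / (-4.261991 − 39.556963) = 2.690430 − (5.879716)/(-43.818954) = 2.824612

2.6904, 2.8246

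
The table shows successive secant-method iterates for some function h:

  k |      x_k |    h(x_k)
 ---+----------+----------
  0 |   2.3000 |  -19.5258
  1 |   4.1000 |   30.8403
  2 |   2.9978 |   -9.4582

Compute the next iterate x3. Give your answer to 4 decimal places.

3.2565

x3 = 2.9978 − (-9.4582)·(2.9978 − 4.1000) / (-9.4582 − 30.8403)
   = 2.9978 − (10.424828)/(-40.298500) = 3.256490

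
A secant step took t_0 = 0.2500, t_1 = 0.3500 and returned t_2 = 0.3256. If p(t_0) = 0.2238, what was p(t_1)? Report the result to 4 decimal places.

The secant line through (0.2500, 0.2238) and (0.3500, p(t_1)) crosses zero at t_2 = 0.3256.
So (0.2500, 0.2238), (0.3500, p(t_1)), (0.3256, 0) are collinear:
p(t_1) = 0.2238 · (0.3500 − 0.3256) / (0.2500 − 0.3256) = 0.2238 · (0.024400)/(-0.075600) = -0.072232

-0.0722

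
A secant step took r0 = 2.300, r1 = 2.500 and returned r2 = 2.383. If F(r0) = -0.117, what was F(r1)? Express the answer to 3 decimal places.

The secant line through (2.300, -0.117) and (2.500, F(r1)) crosses zero at r2 = 2.383.
So (2.300, -0.117), (2.500, F(r1)), (2.383, 0) are collinear:
F(r1) = -0.117 · (2.500 − 2.383) / (2.300 − 2.383) = -0.117 · (0.11700)/(-0.08300) = 0.16493

0.165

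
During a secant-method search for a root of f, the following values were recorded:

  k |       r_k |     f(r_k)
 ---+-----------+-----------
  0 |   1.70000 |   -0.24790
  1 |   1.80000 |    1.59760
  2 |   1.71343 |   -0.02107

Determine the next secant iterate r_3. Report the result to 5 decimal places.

1.71456

r_3 = 1.71343 − (-0.02107)·(1.71343 − 1.80000) / (-0.02107 − 1.59760)
   = 1.71343 − (0.0018240)/(-1.6186700) = 1.7145569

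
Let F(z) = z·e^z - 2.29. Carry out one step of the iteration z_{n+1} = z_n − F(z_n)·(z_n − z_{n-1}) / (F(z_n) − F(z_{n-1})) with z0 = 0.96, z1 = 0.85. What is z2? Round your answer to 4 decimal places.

F(0.96) = 0.217229, F(0.85) = -0.301300
z2 = 0.850000 − (-0.301300)·(0.850000 − 0.960000) / (-0.301300 − 0.217229) = 0.850000 − (0.033143)/(-0.518529) = 0.913917

0.9139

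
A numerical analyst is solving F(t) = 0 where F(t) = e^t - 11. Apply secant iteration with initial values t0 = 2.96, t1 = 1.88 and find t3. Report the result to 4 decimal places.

2.4387

F(2.96) = 8.297972, F(1.88) = -4.446495
t2 = 1.880000 − (-4.446495)·(1.880000 − 2.960000) / (-4.446495 − 8.297972) = 1.880000 − (4.802215)/(-12.744467) = 2.256808
F(2.256808) = -1.447453
t3 = 2.256808 − (-1.447453)·(2.256808 − 1.880000) / (-1.447453 − (-4.446495)) = 2.256808 − (-0.545412)/(2.999042) = 2.438670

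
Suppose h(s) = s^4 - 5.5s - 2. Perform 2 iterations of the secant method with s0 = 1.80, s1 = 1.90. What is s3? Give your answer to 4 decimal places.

h(1.80) = -1.402400, h(1.90) = 0.582100
s2 = 1.900000 − 0.582100·(1.900000 − 1.800000) / (0.582100 − (-1.402400)) = 1.900000 − (0.058210)/(1.984500) = 1.870668
h(1.870668) = -0.042889
s3 = 1.870668 − (-0.042889)·(1.870668 − 1.900000) / (-0.042889 − 0.582100) = 1.870668 − (0.001258)/(-0.624989) = 1.872681

1.8727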